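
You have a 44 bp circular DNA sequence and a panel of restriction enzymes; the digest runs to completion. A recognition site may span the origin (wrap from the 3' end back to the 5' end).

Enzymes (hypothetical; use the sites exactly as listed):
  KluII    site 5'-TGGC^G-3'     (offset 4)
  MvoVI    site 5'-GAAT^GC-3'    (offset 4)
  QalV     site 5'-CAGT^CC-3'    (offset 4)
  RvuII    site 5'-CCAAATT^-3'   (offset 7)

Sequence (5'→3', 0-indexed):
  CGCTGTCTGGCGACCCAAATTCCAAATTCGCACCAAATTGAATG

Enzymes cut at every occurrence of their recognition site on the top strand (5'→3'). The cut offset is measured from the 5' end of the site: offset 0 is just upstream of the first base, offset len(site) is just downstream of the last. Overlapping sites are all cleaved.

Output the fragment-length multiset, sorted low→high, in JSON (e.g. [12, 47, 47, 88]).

[4,7,10,11,12]

Per-enzyme occurrences:
  KluII (TGGCG, off=4): starts [7] → cuts [11]
  MvoVI (GAATGC, off=4): starts [39] → cuts [43]
  QalV (CAGTCC, off=4): no sites
  RvuII (CCAAATT, off=7): starts [14, 21, 32] → cuts [21, 28, 39]

Pooled cuts: [11, 21, 28, 39, 43]

Fragments:
  11→21: 10 bp
  21→28: 7 bp
  28→39: 11 bp
  39→43: 4 bp
  43→11 (wrap): 44-43+11 = 12 bp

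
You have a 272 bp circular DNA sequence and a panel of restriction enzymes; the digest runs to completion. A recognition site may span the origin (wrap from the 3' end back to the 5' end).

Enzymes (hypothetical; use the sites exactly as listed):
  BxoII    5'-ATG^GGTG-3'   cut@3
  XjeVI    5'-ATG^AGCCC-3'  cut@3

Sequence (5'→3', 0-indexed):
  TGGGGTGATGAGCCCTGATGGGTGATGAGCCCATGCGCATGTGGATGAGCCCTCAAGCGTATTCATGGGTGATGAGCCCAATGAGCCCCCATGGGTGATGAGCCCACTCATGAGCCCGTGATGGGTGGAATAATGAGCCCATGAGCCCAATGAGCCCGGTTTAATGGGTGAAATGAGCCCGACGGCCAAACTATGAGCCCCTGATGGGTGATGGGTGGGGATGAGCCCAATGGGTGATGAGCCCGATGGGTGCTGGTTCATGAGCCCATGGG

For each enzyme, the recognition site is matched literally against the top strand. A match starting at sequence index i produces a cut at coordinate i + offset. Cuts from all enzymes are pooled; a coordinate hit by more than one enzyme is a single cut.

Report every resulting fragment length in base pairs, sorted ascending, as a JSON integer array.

Scan for sites:
  BxoII ATGGGTG/3: at [17, 64, 90, 120, 163, 203, 210, 229, 245, 267] ⇒ [20, 67, 93, 123, 166, 206, 213, 232, 248, 270]
  XjeVI ATGAGCCC/3: at [7, 24, 44, 71, 80, 97, 109, 132, 140, 149, 172, 192, 220, 236, 259] ⇒ [10, 27, 47, 74, 83, 100, 112, 135, 143, 152, 175, 195, 223, 239, 262]

Pooled cuts: [10, 20, 27, 47, 67, 74, 83, 93, 100, 112, 123, 135, 143, 152, 166, 175, 195, 206, 213, 223, 232, 239, 248, 262, 270]

Fragment lengths:
  10→20: 10 bp
  20→27: 7 bp
  27→47: 20 bp
  47→67: 20 bp
  67→74: 7 bp
  74→83: 9 bp
  83→93: 10 bp
  93→100: 7 bp
  100→112: 12 bp
  112→123: 11 bp
  123→135: 12 bp
  135→143: 8 bp
  143→152: 9 bp
  152→166: 14 bp
  166→175: 9 bp
  175→195: 20 bp
  195→206: 11 bp
  206→213: 7 bp
  213→223: 10 bp
  223→232: 9 bp
  232→239: 7 bp
  239→248: 9 bp
  248→262: 14 bp
  262→270: 8 bp
  270→10 (wrap): 272-270+10 = 12 bp

[7,7,7,7,7,8,8,9,9,9,9,9,10,10,10,11,11,12,12,12,14,14,20,20,20]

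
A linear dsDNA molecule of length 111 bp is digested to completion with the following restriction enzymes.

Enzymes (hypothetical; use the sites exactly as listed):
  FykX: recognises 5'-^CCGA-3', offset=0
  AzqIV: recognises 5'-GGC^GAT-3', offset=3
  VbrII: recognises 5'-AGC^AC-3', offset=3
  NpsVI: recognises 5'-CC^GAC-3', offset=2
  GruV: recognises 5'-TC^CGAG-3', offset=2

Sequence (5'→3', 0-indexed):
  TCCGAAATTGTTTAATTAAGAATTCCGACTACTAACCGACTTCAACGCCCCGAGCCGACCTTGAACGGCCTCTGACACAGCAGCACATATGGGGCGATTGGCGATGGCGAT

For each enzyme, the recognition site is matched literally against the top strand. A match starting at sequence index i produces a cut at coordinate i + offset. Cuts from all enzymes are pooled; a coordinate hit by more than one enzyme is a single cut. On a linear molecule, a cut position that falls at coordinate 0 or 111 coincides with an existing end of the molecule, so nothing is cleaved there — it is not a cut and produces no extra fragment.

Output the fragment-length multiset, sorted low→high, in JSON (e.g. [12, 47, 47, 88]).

[1,2,2,2,3,5,6,7,9,11,12,23,28]

Scan for sites:
  FykX CCGA/0: at [1, 24, 35, 49, 54] ⇒ [1, 24, 35, 49, 54]
  AzqIV GGCGAT/3: at [92, 99, 105] ⇒ [95, 102, 108]
  VbrII AGCAC/3: at [81] ⇒ [84]
  NpsVI CCGAC/2: at [24, 35, 54] ⇒ [26, 37, 56]
  GruV (TCCGAG, off=2): no sites

All cut coordinates (distinct, sorted): [1, 24, 26, 35, 37, 49, 54, 56, 84, 95, 102, 108]

Fragment lengths:
  [0,1): 1 bp
  [1,24): 23 bp
  [24,26): 2 bp
  [26,35): 9 bp
  [35,37): 2 bp
  [37,49): 12 bp
  [49,54): 5 bp
  [54,56): 2 bp
  [56,84): 28 bp
  [84,95): 11 bp
  [95,102): 7 bp
  [102,108): 6 bp
  [108,111): 3 bp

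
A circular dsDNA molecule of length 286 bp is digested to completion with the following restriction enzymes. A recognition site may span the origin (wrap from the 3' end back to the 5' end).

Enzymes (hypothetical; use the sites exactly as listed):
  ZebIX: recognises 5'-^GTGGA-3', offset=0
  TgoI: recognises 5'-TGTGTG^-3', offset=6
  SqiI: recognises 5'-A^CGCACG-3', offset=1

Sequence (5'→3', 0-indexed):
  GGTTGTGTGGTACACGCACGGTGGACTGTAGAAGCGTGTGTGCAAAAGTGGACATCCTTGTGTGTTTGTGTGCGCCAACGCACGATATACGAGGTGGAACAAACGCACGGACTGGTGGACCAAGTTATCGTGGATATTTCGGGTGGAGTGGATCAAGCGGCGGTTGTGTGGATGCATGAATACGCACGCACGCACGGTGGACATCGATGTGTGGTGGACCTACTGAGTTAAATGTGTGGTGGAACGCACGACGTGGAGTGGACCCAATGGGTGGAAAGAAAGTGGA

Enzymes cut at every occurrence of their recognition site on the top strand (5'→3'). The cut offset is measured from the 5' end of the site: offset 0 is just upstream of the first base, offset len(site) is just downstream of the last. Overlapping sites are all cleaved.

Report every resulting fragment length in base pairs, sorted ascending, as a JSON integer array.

[3,4,4,5,5,5,5,6,6,6,6,8,8,10,11,11,12,13,13,14,15,15,17,17,20,22,25]

Per-enzyme occurrences:
  ZebIX (GTGGA, off=0): starts [20, 47, 93, 114, 129, 142, 147, 167, 196, 213, 238, 252, 257, 270, 281] → cuts [20, 47, 93, 114, 129, 142, 147, 167, 196, 213, 238, 252, 257, 270, 281]
  TgoI (TGTGTG, off=6): starts [3, 36, 58, 66, 164, 207, 232] → cuts [9, 42, 64, 72, 170, 213, 238]
  SqiI (ACGCACG, off=1): starts [13, 77, 102, 181, 185, 189, 243] → cuts [14, 78, 103, 182, 186, 190, 244]

Pooled cuts: [9, 14, 20, 42, 47, 64, 72, 78, 93, 103, 114, 129, 142, 147, 167, 170, 182, 186, 190, 196, 213, 238, 244, 252, 257, 270, 281]

Fragments:
  9→14: 5 bp
  14→20: 6 bp
  20→42: 22 bp
  42→47: 5 bp
  47→64: 17 bp
  64→72: 8 bp
  72→78: 6 bp
  78→93: 15 bp
  93→103: 10 bp
  103→114: 11 bp
  114→129: 15 bp
  129→142: 13 bp
  142→147: 5 bp
  147→167: 20 bp
  167→170: 3 bp
  170→182: 12 bp
  182→186: 4 bp
  186→190: 4 bp
  190→196: 6 bp
  196→213: 17 bp
  213→238: 25 bp
  238→244: 6 bp
  244→252: 8 bp
  252→257: 5 bp
  257→270: 13 bp
  270→281: 11 bp
  281→9 (wrap): 286-281+9 = 14 bp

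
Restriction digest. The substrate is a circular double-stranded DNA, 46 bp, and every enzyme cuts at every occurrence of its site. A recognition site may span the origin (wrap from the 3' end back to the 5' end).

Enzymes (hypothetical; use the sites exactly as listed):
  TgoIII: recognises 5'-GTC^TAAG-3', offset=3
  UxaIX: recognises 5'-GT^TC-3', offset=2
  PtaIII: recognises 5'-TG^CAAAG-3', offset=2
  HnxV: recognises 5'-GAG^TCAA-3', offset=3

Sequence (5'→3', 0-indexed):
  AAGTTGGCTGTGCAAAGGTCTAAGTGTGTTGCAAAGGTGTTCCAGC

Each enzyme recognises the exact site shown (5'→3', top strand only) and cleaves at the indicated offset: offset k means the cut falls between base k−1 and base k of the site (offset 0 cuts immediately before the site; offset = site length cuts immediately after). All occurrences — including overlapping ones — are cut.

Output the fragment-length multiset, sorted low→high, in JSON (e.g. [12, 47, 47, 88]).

Scan for sites:
  TgoIII GTCTAAG/3: at [17] ⇒ [20]
  UxaIX GTTC/2: at [38] ⇒ [40]
  PtaIII TGCAAAG/2: at [10, 29] ⇒ [12, 31]
  HnxV (GAGTCAA, off=3): no sites

All cut coordinates (distinct, sorted): [12, 20, 31, 40]

Fragments:
  12→20: 8 bp
  20→31: 11 bp
  31→40: 9 bp
  40→12 (wrap): 46-40+12 = 18 bp

[8,9,11,18]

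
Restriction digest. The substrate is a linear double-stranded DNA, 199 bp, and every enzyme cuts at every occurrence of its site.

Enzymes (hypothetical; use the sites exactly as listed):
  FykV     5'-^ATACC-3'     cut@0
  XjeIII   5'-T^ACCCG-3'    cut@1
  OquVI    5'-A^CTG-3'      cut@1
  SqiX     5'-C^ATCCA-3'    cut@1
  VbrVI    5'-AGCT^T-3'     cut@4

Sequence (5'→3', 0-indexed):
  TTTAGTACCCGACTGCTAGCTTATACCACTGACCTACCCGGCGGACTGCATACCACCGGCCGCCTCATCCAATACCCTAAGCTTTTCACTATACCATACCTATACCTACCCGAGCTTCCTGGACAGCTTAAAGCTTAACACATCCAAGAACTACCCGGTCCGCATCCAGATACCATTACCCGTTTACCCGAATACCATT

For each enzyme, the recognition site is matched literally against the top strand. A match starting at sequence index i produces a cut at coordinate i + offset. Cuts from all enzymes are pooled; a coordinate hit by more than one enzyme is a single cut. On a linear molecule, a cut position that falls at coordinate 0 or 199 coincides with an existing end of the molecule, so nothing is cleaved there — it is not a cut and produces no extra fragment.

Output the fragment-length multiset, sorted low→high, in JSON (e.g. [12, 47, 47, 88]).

Scan for sites:
  FykV ATACC/0: at [22, 49, 71, 90, 95, 101, 169, 191] ⇒ [22, 49, 71, 90, 95, 101, 169, 191]
  XjeIII TACCCG/1: at [5, 34, 106, 151, 176, 184] ⇒ [6, 35, 107, 152, 177, 185]
  OquVI ACTG/1: at [11, 27, 44] ⇒ [12, 28, 45]
  SqiX CATCCA/1: at [65, 140, 162] ⇒ [66, 141, 163]
  VbrVI AGCTT/4: at [17, 79, 112, 124, 131] ⇒ [21, 83, 116, 128, 135]

Pooled cuts: [6, 12, 21, 22, 28, 35, 45, 49, 66, 71, 83, 90, 95, 101, 107, 116, 128, 135, 141, 152, 163, 169, 177, 185, 191]

Fragment lengths:
  [0,6): 6 bp
  [6,12): 6 bp
  [12,21): 9 bp
  [21,22): 1 bp
  [22,28): 6 bp
  [28,35): 7 bp
  [35,45): 10 bp
  [45,49): 4 bp
  [49,66): 17 bp
  [66,71): 5 bp
  [71,83): 12 bp
  [83,90): 7 bp
  [90,95): 5 bp
  [95,101): 6 bp
  [101,107): 6 bp
  [107,116): 9 bp
  [116,128): 12 bp
  [128,135): 7 bp
  [135,141): 6 bp
  [141,152): 11 bp
  [152,163): 11 bp
  [163,169): 6 bp
  [169,177): 8 bp
  [177,185): 8 bp
  [185,191): 6 bp
  [191,199): 8 bp

[1,4,5,5,6,6,6,6,6,6,6,6,7,7,7,8,8,8,9,9,10,11,11,12,12,17]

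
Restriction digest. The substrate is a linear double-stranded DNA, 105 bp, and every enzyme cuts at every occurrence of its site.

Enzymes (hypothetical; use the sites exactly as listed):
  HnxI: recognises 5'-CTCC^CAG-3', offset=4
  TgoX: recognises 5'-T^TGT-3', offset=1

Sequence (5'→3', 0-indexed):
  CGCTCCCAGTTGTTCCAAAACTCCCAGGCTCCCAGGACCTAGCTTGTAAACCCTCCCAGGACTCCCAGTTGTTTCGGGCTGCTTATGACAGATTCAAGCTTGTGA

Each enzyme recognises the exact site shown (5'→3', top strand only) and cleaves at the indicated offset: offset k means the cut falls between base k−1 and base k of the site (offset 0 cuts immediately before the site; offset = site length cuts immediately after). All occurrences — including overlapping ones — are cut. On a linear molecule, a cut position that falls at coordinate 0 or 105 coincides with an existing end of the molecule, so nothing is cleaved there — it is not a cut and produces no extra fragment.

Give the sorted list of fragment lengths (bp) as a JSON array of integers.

[4,4,5,6,8,9,12,12,14,31]

Site scan:
  HnxI CTCCCAG/4: at [2, 20, 28, 52, 61] ⇒ [6, 24, 32, 56, 65]
  TgoX TTGT/1: at [9, 43, 68, 99] ⇒ [10, 44, 69, 100]

Pooled cuts: [6, 10, 24, 32, 44, 56, 65, 69, 100]

Fragment lengths:
  [0,6): 6 bp
  [6,10): 4 bp
  [10,24): 14 bp
  [24,32): 8 bp
  [32,44): 12 bp
  [44,56): 12 bp
  [56,65): 9 bp
  [65,69): 4 bp
  [69,100): 31 bp
  [100,105): 5 bp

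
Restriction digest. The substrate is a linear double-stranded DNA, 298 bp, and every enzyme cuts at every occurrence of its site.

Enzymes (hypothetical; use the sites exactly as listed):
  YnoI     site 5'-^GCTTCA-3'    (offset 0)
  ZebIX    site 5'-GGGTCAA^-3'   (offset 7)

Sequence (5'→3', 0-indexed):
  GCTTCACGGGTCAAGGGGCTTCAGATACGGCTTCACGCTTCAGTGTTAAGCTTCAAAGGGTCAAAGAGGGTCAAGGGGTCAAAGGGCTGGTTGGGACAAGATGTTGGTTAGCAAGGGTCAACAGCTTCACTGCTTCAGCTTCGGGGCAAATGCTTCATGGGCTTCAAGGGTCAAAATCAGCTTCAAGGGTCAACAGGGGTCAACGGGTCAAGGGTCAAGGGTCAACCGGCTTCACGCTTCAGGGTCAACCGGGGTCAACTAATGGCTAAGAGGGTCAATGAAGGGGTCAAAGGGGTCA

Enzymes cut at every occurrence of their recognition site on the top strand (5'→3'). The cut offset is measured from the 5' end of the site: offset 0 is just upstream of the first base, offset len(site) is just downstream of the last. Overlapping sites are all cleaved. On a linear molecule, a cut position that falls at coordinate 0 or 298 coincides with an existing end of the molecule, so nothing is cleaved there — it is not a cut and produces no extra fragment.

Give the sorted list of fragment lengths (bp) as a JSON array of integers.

[2,3,3,5,7,7,7,7,8,8,8,8,9,10,10,10,12,12,13,13,14,14,14,15,20,20,39]

Per-enzyme occurrences:
  YnoI GCTTCA/0: at [0, 17, 29, 36, 49, 123, 131, 151, 160, 179, 228, 235] ⇒ [17, 29, 36, 49, 123, 131, 151, 160, 179, 228, 235] (position 0 is a terminus of the linear molecule — no cut)
  ZebIX GGGTCAA/7: at [7, 57, 67, 75, 114, 167, 186, 196, 204, 211, 218, 241, 251, 271, 283] ⇒ [14, 64, 74, 82, 121, 174, 193, 203, 211, 218, 225, 248, 258, 278, 290]

All cut coordinates (distinct, sorted): [14, 17, 29, 36, 49, 64, 74, 82, 121, 123, 131, 151, 160, 174, 179, 193, 203, 211, 218, 225, 228, 235, 248, 258, 278, 290]

Fragment lengths:
  [0,14): 14 bp
  [14,17): 3 bp
  [17,29): 12 bp
  [29,36): 7 bp
  [36,49): 13 bp
  [49,64): 15 bp
  [64,74): 10 bp
  [74,82): 8 bp
  [82,121): 39 bp
  [121,123): 2 bp
  [123,131): 8 bp
  [131,151): 20 bp
  [151,160): 9 bp
  [160,174): 14 bp
  [174,179): 5 bp
  [179,193): 14 bp
  [193,203): 10 bp
  [203,211): 8 bp
  [211,218): 7 bp
  [218,225): 7 bp
  [225,228): 3 bp
  [228,235): 7 bp
  [235,248): 13 bp
  [248,258): 10 bp
  [258,278): 20 bp
  [278,290): 12 bp
  [290,298): 8 bp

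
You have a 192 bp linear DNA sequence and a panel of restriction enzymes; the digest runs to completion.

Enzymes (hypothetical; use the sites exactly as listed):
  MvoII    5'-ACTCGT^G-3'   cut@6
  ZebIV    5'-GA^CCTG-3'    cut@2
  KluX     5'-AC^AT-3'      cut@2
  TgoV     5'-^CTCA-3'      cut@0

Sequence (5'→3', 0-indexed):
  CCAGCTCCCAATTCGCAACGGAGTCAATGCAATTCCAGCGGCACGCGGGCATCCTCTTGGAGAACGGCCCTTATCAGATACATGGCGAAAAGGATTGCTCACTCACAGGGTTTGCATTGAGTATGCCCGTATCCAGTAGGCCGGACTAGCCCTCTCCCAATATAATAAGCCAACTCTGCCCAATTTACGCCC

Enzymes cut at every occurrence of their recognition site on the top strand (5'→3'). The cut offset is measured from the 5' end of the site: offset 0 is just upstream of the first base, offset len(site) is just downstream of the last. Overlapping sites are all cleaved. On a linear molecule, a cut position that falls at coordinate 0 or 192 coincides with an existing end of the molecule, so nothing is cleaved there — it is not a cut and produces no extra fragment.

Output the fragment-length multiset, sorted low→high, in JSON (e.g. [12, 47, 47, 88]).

Per-enzyme occurrences:
  MvoII (ACTCGTG, off=6): no sites
  ZebIV (GACCTG, off=2): no sites
  KluX (ACAT, off=2): starts [79] → cuts [81]
  TgoV (CTCA, off=0): starts [97, 101] → cuts [97, 101]

Pooled cuts: [81, 97, 101]

Fragments:
  [0,81): 81 bp
  [81,97): 16 bp
  [97,101): 4 bp
  [101,192): 91 bp

[4,16,81,91]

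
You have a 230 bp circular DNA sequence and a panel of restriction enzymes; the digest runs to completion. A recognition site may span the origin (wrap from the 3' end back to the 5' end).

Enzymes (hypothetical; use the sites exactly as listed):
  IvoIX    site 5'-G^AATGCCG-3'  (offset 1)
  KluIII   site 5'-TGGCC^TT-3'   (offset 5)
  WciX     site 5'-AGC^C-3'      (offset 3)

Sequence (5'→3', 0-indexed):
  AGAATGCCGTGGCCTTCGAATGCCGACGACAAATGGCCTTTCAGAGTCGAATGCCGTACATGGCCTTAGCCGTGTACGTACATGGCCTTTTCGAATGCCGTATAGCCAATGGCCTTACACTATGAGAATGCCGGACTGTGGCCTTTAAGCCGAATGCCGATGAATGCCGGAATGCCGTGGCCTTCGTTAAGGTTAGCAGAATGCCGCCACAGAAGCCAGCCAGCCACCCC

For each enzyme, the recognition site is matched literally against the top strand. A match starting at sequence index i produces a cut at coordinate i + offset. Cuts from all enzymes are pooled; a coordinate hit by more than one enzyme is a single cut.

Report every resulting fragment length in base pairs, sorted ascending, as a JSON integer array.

Site scan:
  IvoIX GAATGCCG/1: at [1, 17, 48, 92, 125, 151, 161, 169, 198] ⇒ [2, 18, 49, 93, 126, 152, 162, 170, 199]
  KluIII TGGCCTT/5: at [9, 33, 60, 82, 109, 138, 177] ⇒ [14, 38, 65, 87, 114, 143, 182]
  WciX AGCC/3: at [67, 103, 147, 213, 217, 221] ⇒ [70, 106, 150, 216, 220, 224]

All cut coordinates (distinct, sorted): [2, 14, 18, 38, 49, 65, 70, 87, 93, 106, 114, 126, 143, 150, 152, 162, 170, 182, 199, 216, 220, 224]

Fragment lengths:
  2→14: 12 bp
  14→18: 4 bp
  18→38: 20 bp
  38→49: 11 bp
  49→65: 16 bp
  65→70: 5 bp
  70→87: 17 bp
  87→93: 6 bp
  93→106: 13 bp
  106→114: 8 bp
  114→126: 12 bp
  126→143: 17 bp
  143→150: 7 bp
  150→152: 2 bp
  152→162: 10 bp
  162→170: 8 bp
  170→182: 12 bp
  182→199: 17 bp
  199→216: 17 bp
  216→220: 4 bp
  220→224: 4 bp
  224→2 (wrap): 230-224+2 = 8 bp

[2,4,4,4,5,6,7,8,8,8,10,11,12,12,12,13,16,17,17,17,17,20]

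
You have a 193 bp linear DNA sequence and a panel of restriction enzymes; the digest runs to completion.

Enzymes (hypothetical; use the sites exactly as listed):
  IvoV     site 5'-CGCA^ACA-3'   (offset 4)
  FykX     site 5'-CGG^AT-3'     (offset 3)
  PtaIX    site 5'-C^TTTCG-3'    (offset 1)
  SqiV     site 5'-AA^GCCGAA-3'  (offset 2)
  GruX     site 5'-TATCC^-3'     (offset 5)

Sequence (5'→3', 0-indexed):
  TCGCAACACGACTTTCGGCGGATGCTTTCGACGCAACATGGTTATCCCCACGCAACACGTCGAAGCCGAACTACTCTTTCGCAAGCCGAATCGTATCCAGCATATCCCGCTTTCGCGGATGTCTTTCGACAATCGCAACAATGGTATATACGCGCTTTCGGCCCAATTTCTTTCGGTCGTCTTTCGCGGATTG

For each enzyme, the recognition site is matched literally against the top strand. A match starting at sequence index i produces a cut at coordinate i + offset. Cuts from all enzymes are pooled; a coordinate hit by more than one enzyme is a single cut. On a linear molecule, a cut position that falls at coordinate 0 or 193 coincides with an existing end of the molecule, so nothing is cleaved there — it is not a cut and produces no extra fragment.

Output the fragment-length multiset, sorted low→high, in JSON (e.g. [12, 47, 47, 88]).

[3,4,4,5,5,7,7,8,8,8,9,9,10,10,11,12,12,14,14,15,18]

Per-enzyme occurrences:
  IvoV CGCAACA/4: at [1, 31, 50, 133] ⇒ [5, 35, 54, 137]
  FykX CGGAT/3: at [18, 115, 186] ⇒ [21, 118, 189]
  PtaIX CTTTCG/1: at [11, 24, 75, 109, 122, 154, 169, 180] ⇒ [12, 25, 76, 110, 123, 155, 170, 181]
  SqiV AAGCCGAA/2: at [62, 82] ⇒ [64, 84]
  GruX TATCC/5: at [42, 93, 102] ⇒ [47, 98, 107]

Pooled cuts: [5, 12, 21, 25, 35, 47, 54, 64, 76, 84, 98, 107, 110, 118, 123, 137, 155, 170, 181, 189]

Fragments:
  [0,5): 5 bp
  [5,12): 7 bp
  [12,21): 9 bp
  [21,25): 4 bp
  [25,35): 10 bp
  [35,47): 12 bp
  [47,54): 7 bp
  [54,64): 10 bp
  [64,76): 12 bp
  [76,84): 8 bp
  [84,98): 14 bp
  [98,107): 9 bp
  [107,110): 3 bp
  [110,118): 8 bp
  [118,123): 5 bp
  [123,137): 14 bp
  [137,155): 18 bp
  [155,170): 15 bp
  [170,181): 11 bp
  [181,189): 8 bp
  [189,193): 4 bp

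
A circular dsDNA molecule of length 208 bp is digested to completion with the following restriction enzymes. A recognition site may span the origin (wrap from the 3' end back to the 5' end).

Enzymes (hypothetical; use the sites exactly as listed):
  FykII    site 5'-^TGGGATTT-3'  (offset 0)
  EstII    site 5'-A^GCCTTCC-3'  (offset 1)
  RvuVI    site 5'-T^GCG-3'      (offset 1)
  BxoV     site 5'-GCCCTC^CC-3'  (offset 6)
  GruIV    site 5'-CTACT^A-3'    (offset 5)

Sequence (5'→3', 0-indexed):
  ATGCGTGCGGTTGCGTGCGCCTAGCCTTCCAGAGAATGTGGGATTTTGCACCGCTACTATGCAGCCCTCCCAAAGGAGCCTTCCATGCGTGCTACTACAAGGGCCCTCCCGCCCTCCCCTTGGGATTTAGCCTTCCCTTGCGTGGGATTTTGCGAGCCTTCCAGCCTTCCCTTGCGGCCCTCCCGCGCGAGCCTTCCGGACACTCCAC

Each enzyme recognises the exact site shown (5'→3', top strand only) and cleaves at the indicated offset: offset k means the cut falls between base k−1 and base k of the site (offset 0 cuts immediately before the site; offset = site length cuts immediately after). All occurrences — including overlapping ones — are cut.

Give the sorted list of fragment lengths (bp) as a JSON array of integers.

[3,4,4,4,4,6,7,8,8,8,8,9,9,9,9,10,10,10,11,12,15,20,20]

Scan for sites:
  FykII TGGGATTT/0: at [38, 120, 142] ⇒ [38, 120, 142]
  EstII AGCCTTCC/1: at [22, 76, 128, 154, 162, 189] ⇒ [23, 77, 129, 155, 163, 190]
  RvuVI TGCG/1: at [1, 5, 11, 15, 85, 138, 150, 172] ⇒ [2, 6, 12, 16, 86, 139, 151, 173]
  BxoV GCCCTCCC/6: at [63, 102, 110, 176] ⇒ [69, 108, 116, 182]
  GruIV CTACTA/5: at [53, 91] ⇒ [58, 96]

All cut coordinates (distinct, sorted): [2, 6, 12, 16, 23, 38, 58, 69, 77, 86, 96, 108, 116, 120, 129, 139, 142, 151, 155, 163, 173, 182, 190]

Fragments:
  2→6: 4 bp
  6→12: 6 bp
  12→16: 4 bp
  16→23: 7 bp
  23→38: 15 bp
  38→58: 20 bp
  58→69: 11 bp
  69→77: 8 bp
  77→86: 9 bp
  86→96: 10 bp
  96→108: 12 bp
  108→116: 8 bp
  116→120: 4 bp
  120→129: 9 bp
  129→139: 10 bp
  139→142: 3 bp
  142→151: 9 bp
  151→155: 4 bp
  155→163: 8 bp
  163→173: 10 bp
  173→182: 9 bp
  182→190: 8 bp
  190→2 (wrap): 208-190+2 = 20 bp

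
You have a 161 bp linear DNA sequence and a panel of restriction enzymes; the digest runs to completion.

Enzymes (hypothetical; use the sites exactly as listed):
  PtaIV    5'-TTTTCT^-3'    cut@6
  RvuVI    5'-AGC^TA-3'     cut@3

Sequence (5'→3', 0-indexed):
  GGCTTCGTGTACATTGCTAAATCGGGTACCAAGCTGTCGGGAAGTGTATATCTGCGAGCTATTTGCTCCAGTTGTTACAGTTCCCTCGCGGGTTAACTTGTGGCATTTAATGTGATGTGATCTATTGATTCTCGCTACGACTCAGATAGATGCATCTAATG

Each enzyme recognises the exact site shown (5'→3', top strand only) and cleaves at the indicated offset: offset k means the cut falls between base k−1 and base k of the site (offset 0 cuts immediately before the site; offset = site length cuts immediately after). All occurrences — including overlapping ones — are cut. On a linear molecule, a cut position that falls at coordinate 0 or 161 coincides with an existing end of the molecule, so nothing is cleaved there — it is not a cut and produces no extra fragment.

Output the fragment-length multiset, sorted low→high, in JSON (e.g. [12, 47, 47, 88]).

Scan for sites:
  PtaIV (TTTTCT, off=6): no sites
  RvuVI (AGCTA, off=3): starts [56] → cuts [59]

Pooled cuts: [59]

Fragments:
  [0,59): 59 bp
  [59,161): 102 bp

[59,102]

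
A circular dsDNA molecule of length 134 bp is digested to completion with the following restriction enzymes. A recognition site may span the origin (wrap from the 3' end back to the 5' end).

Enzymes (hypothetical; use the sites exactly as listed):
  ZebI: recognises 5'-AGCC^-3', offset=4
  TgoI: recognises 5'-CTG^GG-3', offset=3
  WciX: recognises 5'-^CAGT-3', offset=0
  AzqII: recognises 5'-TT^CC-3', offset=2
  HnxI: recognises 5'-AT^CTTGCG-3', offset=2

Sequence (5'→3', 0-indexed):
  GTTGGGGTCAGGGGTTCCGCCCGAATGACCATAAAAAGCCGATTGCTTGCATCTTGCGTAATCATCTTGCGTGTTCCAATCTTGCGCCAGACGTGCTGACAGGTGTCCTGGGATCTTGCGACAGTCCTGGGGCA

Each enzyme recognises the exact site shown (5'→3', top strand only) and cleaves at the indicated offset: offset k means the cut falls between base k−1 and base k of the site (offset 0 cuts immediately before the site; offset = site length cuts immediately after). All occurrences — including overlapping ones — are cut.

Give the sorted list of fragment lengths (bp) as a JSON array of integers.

[3,4,5,7,8,10,12,13,18,24,30]

Per-enzyme occurrences:
  ZebI AGCC/4: at [36] ⇒ [40]
  TgoI CTGGG/3: at [107, 126] ⇒ [110, 129]
  WciX CAGT/0: at [121, 132] ⇒ [121, 132]
  AzqII TTCC/2: at [14, 73] ⇒ [16, 75]
  HnxI ATCTTGCG/2: at [50, 63, 78, 112] ⇒ [52, 65, 80, 114]

Pooled cuts: [16, 40, 52, 65, 75, 80, 110, 114, 121, 129, 132]

Fragment lengths:
  16→40: 24 bp
  40→52: 12 bp
  52→65: 13 bp
  65→75: 10 bp
  75→80: 5 bp
  80→110: 30 bp
  110→114: 4 bp
  114→121: 7 bp
  121→129: 8 bp
  129→132: 3 bp
  132→16 (wrap): 134-132+16 = 18 bp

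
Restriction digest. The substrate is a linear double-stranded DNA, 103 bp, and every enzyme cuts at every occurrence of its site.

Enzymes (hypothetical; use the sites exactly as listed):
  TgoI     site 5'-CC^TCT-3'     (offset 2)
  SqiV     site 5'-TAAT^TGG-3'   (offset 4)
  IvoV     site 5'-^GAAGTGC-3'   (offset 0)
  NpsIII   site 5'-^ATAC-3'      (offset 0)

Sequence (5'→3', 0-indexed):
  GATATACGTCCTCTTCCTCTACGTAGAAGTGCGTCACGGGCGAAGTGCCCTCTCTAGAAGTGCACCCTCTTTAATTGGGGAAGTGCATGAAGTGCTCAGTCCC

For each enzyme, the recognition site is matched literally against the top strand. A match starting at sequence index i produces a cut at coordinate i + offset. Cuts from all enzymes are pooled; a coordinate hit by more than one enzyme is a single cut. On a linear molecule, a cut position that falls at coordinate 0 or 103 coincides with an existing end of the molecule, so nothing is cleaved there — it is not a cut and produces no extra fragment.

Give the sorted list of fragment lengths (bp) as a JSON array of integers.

Per-enzyme occurrences:
  TgoI CCTCT/2: at [9, 15, 48, 65] ⇒ [11, 17, 50, 67]
  SqiV TAATTGG/4: at [71] ⇒ [75]
  IvoV GAAGTGC/0: at [25, 41, 56, 79, 88] ⇒ [25, 41, 56, 79, 88]
  NpsIII ATAC/0: at [3] ⇒ [3]

Pooled cuts: [3, 11, 17, 25, 41, 50, 56, 67, 75, 79, 88]

Fragment lengths:
  [0,3): 3 bp
  [3,11): 8 bp
  [11,17): 6 bp
  [17,25): 8 bp
  [25,41): 16 bp
  [41,50): 9 bp
  [50,56): 6 bp
  [56,67): 11 bp
  [67,75): 8 bp
  [75,79): 4 bp
  [79,88): 9 bp
  [88,103): 15 bp

[3,4,6,6,8,8,8,9,9,11,15,16]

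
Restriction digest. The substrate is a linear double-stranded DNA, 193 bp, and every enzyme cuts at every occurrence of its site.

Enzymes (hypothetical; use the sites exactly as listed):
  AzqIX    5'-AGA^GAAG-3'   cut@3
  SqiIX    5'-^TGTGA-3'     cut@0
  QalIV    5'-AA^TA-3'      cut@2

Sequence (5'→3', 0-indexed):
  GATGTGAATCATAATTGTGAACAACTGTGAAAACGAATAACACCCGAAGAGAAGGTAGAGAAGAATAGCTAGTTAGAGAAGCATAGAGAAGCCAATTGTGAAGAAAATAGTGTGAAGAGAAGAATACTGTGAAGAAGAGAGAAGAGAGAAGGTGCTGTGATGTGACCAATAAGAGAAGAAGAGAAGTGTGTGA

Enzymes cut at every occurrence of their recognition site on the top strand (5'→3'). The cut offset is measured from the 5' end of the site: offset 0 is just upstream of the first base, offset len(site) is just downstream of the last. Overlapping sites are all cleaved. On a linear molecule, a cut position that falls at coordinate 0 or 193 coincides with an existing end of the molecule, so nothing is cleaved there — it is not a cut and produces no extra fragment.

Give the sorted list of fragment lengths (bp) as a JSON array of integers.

[2,3,3,5,5,5,6,6,6,7,8,8,8,9,9,9,10,10,11,12,12,13,13,13]

Scan for sites:
  AzqIX (AGAGAAG, off=3): starts [47, 56, 74, 84, 115, 137, 144, 171, 179] → cuts [50, 59, 77, 87, 118, 140, 147, 174, 182]
  SqiIX (TGTGA, off=0): starts [2, 15, 25, 96, 110, 127, 155, 160, 188] → cuts [2, 15, 25, 96, 110, 127, 155, 160, 188]
  QalIV (AATA, off=2): starts [35, 63, 105, 122, 167] → cuts [37, 65, 107, 124, 169]

Pooled cuts: [2, 15, 25, 37, 50, 59, 65, 77, 87, 96, 107, 110, 118, 124, 127, 140, 147, 155, 160, 169, 174, 182, 188]

Fragments:
  [0,2): 2 bp
  [2,15): 13 bp
  [15,25): 10 bp
  [25,37): 12 bp
  [37,50): 13 bp
  [50,59): 9 bp
  [59,65): 6 bp
  [65,77): 12 bp
  [77,87): 10 bp
  [87,96): 9 bp
  [96,107): 11 bp
  [107,110): 3 bp
  [110,118): 8 bp
  [118,124): 6 bp
  [124,127): 3 bp
  [127,140): 13 bp
  [140,147): 7 bp
  [147,155): 8 bp
  [155,160): 5 bp
  [160,169): 9 bp
  [169,174): 5 bp
  [174,182): 8 bp
  [182,188): 6 bp
  [188,193): 5 bp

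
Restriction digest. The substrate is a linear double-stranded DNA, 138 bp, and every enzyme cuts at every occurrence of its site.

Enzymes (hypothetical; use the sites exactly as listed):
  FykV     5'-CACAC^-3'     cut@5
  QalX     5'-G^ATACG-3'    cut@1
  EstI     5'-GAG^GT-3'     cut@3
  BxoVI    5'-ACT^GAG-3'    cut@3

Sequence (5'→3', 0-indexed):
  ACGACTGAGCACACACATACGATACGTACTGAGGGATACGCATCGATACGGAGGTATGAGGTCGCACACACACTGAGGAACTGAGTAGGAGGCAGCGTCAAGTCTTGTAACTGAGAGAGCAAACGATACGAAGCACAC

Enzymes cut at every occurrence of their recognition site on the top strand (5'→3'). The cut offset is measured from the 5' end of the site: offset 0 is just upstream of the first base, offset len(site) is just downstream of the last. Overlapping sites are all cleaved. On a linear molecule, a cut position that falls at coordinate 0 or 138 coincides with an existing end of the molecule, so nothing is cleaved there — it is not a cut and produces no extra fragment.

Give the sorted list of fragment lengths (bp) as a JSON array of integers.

Site scan:
  FykV (CACAC, off=5): starts [9, 11, 64, 66, 68, 133] → cuts [14, 16, 69, 71, 73] (position 138 is a terminus of the linear molecule — no cut)
  QalX (GATACG, off=1): starts [20, 34, 44, 124] → cuts [21, 35, 45, 125]
  EstI (GAGGT, off=3): starts [50, 57] → cuts [53, 60]
  BxoVI (ACTGAG, off=3): starts [3, 27, 71, 79, 109] → cuts [6, 30, 74, 82, 112]

All cut coordinates (distinct, sorted): [6, 14, 16, 21, 30, 35, 45, 53, 60, 69, 71, 73, 74, 82, 112, 125]

Fragments:
  [0,6): 6 bp
  [6,14): 8 bp
  [14,16): 2 bp
  [16,21): 5 bp
  [21,30): 9 bp
  [30,35): 5 bp
  [35,45): 10 bp
  [45,53): 8 bp
  [53,60): 7 bp
  [60,69): 9 bp
  [69,71): 2 bp
  [71,73): 2 bp
  [73,74): 1 bp
  [74,82): 8 bp
  [82,112): 30 bp
  [112,125): 13 bp
  [125,138): 13 bp

[1,2,2,2,5,5,6,7,8,8,8,9,9,10,13,13,30]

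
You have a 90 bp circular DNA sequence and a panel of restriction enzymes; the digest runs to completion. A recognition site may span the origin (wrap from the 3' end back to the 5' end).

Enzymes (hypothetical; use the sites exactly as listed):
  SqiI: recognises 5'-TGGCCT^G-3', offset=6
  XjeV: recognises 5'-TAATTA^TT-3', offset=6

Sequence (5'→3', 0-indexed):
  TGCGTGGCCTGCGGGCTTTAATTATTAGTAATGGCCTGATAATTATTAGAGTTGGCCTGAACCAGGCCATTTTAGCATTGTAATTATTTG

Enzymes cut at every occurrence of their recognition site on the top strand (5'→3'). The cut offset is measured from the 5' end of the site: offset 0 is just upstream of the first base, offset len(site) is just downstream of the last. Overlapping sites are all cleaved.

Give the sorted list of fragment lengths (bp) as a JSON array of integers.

[8,13,13,14,14,28]

Per-enzyme occurrences:
  SqiI TGGCCTG/6: at [4, 31, 52] ⇒ [10, 37, 58]
  XjeV TAATTATT/6: at [18, 39, 80] ⇒ [24, 45, 86]

All cut coordinates (distinct, sorted): [10, 24, 37, 45, 58, 86]

Fragments:
  10→24: 14 bp
  24→37: 13 bp
  37→45: 8 bp
  45→58: 13 bp
  58→86: 28 bp
  86→10 (wrap): 90-86+10 = 14 bp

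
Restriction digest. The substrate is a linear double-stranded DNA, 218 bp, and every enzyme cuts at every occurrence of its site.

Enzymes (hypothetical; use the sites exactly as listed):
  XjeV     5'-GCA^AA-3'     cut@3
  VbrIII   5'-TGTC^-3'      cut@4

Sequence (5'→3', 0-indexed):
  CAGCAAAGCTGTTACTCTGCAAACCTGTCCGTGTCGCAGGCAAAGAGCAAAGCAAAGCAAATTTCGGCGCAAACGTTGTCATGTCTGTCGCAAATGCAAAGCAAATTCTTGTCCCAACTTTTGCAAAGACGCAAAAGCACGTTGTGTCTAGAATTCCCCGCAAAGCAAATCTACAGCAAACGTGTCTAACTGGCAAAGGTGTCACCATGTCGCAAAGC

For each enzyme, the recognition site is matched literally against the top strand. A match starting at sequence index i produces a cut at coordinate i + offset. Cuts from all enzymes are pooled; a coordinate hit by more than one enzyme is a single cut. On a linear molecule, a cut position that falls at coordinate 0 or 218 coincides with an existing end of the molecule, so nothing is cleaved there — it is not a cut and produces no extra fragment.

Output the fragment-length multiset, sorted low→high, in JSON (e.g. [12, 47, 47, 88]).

[3,3,4,4,5,5,5,5,5,5,6,6,7,7,8,8,8,8,8,9,9,10,11,12,12,14,15,16]

Scan for sites:
  XjeV GCAAA/3: at [2, 18, 39, 46, 51, 56, 68, 89, 95, 100, 122, 130, 159, 164, 175, 192, 211] ⇒ [5, 21, 42, 49, 54, 59, 71, 92, 98, 103, 125, 133, 162, 167, 178, 195, 214]
  VbrIII TGTC/4: at [25, 31, 76, 81, 85, 109, 144, 182, 199, 207] ⇒ [29, 35, 80, 85, 89, 113, 148, 186, 203, 211]

All cut coordinates (distinct, sorted): [5, 21, 29, 35, 42, 49, 54, 59, 71, 80, 85, 89, 92, 98, 103, 113, 125, 133, 148, 162, 167, 178, 186, 195, 203, 211, 214]

Fragments:
  [0,5): 5 bp
  [5,21): 16 bp
  [21,29): 8 bp
  [29,35): 6 bp
  [35,42): 7 bp
  [42,49): 7 bp
  [49,54): 5 bp
  [54,59): 5 bp
  [59,71): 12 bp
  [71,80): 9 bp
  [80,85): 5 bp
  [85,89): 4 bp
  [89,92): 3 bp
  [92,98): 6 bp
  [98,103): 5 bp
  [103,113): 10 bp
  [113,125): 12 bp
  [125,133): 8 bp
  [133,148): 15 bp
  [148,162): 14 bp
  [162,167): 5 bp
  [167,178): 11 bp
  [178,186): 8 bp
  [186,195): 9 bp
  [195,203): 8 bp
  [203,211): 8 bp
  [211,214): 3 bp
  [214,218): 4 bp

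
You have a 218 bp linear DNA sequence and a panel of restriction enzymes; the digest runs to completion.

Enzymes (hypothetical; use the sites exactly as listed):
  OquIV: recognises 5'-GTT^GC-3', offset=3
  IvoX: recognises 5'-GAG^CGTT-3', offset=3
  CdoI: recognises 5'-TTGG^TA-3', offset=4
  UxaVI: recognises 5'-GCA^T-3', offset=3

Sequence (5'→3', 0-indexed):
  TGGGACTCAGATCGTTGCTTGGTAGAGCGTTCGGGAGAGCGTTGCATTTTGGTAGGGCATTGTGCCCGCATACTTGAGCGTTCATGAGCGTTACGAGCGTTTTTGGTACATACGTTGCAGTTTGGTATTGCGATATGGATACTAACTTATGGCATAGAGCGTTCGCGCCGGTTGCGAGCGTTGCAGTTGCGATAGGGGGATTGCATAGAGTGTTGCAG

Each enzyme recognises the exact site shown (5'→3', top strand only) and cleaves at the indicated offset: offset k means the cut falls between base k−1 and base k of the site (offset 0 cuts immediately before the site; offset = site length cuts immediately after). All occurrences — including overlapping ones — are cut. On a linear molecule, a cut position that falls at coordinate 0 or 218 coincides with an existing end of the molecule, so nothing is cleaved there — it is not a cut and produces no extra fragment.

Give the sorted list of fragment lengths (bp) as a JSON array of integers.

[3,4,4,4,5,5,5,6,6,6,7,8,9,9,9,9,10,10,11,12,14,16,17,29]

Scan for sites:
  OquIV (GTTGC, off=3): starts [13, 40, 113, 170, 179, 185, 211] → cuts [16, 43, 116, 173, 182, 188, 214]
  IvoX (GAGCGTT, off=3): starts [24, 36, 75, 85, 94, 156, 175] → cuts [27, 39, 78, 88, 97, 159, 178]
  CdoI (TTGGTA, off=4): starts [18, 48, 102, 121] → cuts [22, 52, 106, 125]
  UxaVI (GCAT, off=3): starts [43, 56, 67, 151, 202] → cuts [46, 59, 70, 154, 205]

All cut coordinates (distinct, sorted): [16, 22, 27, 39, 43, 46, 52, 59, 70, 78, 88, 97, 106, 116, 125, 154, 159, 173, 178, 182, 188, 205, 214]

Fragment lengths:
  [0,16): 16 bp
  [16,22): 6 bp
  [22,27): 5 bp
  [27,39): 12 bp
  [39,43): 4 bp
  [43,46): 3 bp
  [46,52): 6 bp
  [52,59): 7 bp
  [59,70): 11 bp
  [70,78): 8 bp
  [78,88): 10 bp
  [88,97): 9 bp
  [97,106): 9 bp
  [106,116): 10 bp
  [116,125): 9 bp
  [125,154): 29 bp
  [154,159): 5 bp
  [159,173): 14 bp
  [173,178): 5 bp
  [178,182): 4 bp
  [182,188): 6 bp
  [188,205): 17 bp
  [205,214): 9 bp
  [214,218): 4 bp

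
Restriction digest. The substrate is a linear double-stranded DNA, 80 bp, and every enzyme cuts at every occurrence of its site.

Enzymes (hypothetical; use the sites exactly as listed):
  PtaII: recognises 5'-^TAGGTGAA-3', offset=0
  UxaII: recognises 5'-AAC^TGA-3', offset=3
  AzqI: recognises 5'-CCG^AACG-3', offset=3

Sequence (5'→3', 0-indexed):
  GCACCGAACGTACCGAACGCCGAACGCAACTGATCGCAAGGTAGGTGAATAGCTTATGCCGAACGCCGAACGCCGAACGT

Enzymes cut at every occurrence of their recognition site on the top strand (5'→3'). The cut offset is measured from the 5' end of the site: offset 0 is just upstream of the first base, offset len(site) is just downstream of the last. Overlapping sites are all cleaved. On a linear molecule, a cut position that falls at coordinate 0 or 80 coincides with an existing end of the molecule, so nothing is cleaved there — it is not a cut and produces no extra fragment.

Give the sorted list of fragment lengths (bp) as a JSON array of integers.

Site scan:
  PtaII (TAGGTGAA, off=0): starts [41] → cuts [41]
  UxaII (AACTGA, off=3): starts [27] → cuts [30]
  AzqI (CCGAACG, off=3): starts [3, 12, 19, 58, 65, 72] → cuts [6, 15, 22, 61, 68, 75]

Pooled cuts: [6, 15, 22, 30, 41, 61, 68, 75]

Fragment lengths:
  [0,6): 6 bp
  [6,15): 9 bp
  [15,22): 7 bp
  [22,30): 8 bp
  [30,41): 11 bp
  [41,61): 20 bp
  [61,68): 7 bp
  [68,75): 7 bp
  [75,80): 5 bp

[5,6,7,7,7,8,9,11,20]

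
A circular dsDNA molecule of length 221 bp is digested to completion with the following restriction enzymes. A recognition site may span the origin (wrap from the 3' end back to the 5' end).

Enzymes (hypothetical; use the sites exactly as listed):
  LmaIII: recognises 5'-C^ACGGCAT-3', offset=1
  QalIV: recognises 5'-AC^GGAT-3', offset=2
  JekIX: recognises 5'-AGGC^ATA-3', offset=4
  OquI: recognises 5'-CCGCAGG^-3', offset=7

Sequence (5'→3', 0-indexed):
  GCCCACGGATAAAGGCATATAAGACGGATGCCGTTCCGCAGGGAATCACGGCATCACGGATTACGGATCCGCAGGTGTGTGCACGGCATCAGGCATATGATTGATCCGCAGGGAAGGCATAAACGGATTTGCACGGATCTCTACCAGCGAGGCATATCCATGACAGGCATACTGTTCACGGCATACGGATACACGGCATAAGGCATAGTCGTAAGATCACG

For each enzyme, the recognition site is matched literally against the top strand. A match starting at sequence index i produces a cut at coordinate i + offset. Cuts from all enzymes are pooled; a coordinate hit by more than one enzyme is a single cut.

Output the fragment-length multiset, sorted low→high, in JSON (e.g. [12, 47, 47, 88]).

Per-enzyme occurrences:
  LmaIII (CACGGCAT, off=1): starts [46, 81, 176, 191] → cuts [47, 82, 177, 192]
  QalIV (ACGGAT, off=2): starts [4, 23, 55, 62, 122, 132, 184] → cuts [6, 25, 57, 64, 124, 134, 186]
  JekIX (AGGCATA, off=4): starts [12, 90, 114, 149, 164, 200] → cuts [16, 94, 118, 153, 168, 204]
  OquI (CCGCAGG, off=7): starts [35, 68, 105] → cuts [42, 75, 112]

All cut coordinates (distinct, sorted): [6, 16, 25, 42, 47, 57, 64, 75, 82, 94, 112, 118, 124, 134, 153, 168, 177, 186, 192, 204]

Fragments:
  6→16: 10 bp
  16→25: 9 bp
  25→42: 17 bp
  42→47: 5 bp
  47→57: 10 bp
  57→64: 7 bp
  64→75: 11 bp
  75→82: 7 bp
  82→94: 12 bp
  94→112: 18 bp
  112→118: 6 bp
  118→124: 6 bp
  124→134: 10 bp
  134→153: 19 bp
  153→168: 15 bp
  168→177: 9 bp
  177→186: 9 bp
  186→192: 6 bp
  192→204: 12 bp
  204→6 (wrap): 221-204+6 = 23 bp

[5,6,6,6,7,7,9,9,9,10,10,10,11,12,12,15,17,18,19,23]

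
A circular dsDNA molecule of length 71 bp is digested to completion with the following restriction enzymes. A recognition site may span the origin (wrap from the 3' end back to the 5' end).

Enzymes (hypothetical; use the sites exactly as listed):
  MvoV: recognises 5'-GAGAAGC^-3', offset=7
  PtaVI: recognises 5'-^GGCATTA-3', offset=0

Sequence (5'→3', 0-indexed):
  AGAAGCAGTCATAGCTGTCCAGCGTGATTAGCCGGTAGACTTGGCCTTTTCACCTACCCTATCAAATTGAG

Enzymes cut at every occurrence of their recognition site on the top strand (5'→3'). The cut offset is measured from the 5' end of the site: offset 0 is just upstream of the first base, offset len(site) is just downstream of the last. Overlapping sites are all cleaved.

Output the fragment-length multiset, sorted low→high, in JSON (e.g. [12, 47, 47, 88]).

Site scan:
  MvoV GAGAAGC/7: at [70] ⇒ [6]
  PtaVI (GGCATTA, off=0): no sites

Pooled cuts: [6]

Fragments:
  6→6 (wrap): 71-6+6 = 71 bp

[71]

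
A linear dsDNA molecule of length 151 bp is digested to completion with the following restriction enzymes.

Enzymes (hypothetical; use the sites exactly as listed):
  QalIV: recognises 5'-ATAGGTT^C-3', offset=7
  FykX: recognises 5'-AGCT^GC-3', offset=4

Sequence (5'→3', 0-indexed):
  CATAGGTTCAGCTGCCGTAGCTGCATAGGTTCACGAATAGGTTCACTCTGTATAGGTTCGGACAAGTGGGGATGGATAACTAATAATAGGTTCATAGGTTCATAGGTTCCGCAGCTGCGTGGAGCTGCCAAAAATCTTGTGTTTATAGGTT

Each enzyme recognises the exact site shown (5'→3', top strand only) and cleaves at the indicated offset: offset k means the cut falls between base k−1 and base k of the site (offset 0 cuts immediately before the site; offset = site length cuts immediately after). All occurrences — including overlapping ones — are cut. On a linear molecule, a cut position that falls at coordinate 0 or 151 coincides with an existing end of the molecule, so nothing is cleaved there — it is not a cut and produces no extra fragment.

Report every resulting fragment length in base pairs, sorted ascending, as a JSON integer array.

[5,8,8,8,8,9,9,10,12,15,25,34]

Scan for sites:
  QalIV (ATAGGTTC, off=7): starts [1, 24, 36, 51, 85, 93, 101] → cuts [8, 31, 43, 58, 92, 100, 108]
  FykX (AGCTGC, off=4): starts [9, 18, 112, 122] → cuts [13, 22, 116, 126]

All cut coordinates (distinct, sorted): [8, 13, 22, 31, 43, 58, 92, 100, 108, 116, 126]

Fragments:
  [0,8): 8 bp
  [8,13): 5 bp
  [13,22): 9 bp
  [22,31): 9 bp
  [31,43): 12 bp
  [43,58): 15 bp
  [58,92): 34 bp
  [92,100): 8 bp
  [100,108): 8 bp
  [108,116): 8 bp
  [116,126): 10 bp
  [126,151): 25 bp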